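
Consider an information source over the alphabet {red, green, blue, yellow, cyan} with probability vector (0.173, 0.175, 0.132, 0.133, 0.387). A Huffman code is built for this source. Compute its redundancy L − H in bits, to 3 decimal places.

Entropy H = −Σ p log₂ p ≈ 2.1807 bits.
Huffman merges: 33/250+133/1000→53/200; 173/1000+7/40→87/250; 53/200+87/250→613/1000; 387/1000+613/1000→1. L = 1113/500 ≈ 2.2260.
L − H = 2.2260 − 2.1807 = 0.045 bits.

0.045 bits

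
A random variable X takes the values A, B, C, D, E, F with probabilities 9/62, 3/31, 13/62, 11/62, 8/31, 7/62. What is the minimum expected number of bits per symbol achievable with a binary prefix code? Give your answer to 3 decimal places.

2.532 bits/symbol

Repeatedly combine the two least-probable nodes; the expected code length is the sum of the merged weights.
merge 3/31 + 7/62 → 13/62
merge 9/62 + 11/62 → 10/31
merge 13/62 + 13/62 → 13/31
merge 8/31 + 10/31 → 18/31
merge 13/31 + 18/31 → 1
L = 13/62 + 10/31 + 13/31 + 18/31 + 1 = 157/62 ≈ 2.532 bits/symbol.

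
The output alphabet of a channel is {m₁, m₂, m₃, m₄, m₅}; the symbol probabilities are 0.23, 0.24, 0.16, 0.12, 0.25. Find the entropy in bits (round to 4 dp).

H = −Σ pᵢ log₂ pᵢ.
−0.23·log₂(0.23) = 0.4877
−0.24·log₂(0.24) = 0.4941
−0.16·log₂(0.16) = 0.4230
−0.12·log₂(0.12) = 0.3671
−0.25·log₂(0.25) = 0.5000
Sum ≈ 2.2719 → 2.2719 bits.

2.2719 bits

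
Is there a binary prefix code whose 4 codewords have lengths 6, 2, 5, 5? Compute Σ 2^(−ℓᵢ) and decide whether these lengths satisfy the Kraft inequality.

0.328125; yes

With common denominator 2^6 = 64: Σ 2^(−ℓᵢ) = 1/64 + 16/64 + 2/64 + 2/64 = 21/64 = 0.328125.
Kraft's inequality requires Σ ≤ 1; here Σ = 0.328125 ≤ 1, so such a prefix code exists.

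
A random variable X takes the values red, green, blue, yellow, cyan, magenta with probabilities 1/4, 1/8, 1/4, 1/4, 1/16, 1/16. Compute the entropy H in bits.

2.375 bits

Each probability is a power of 1/2, so log₂(1/p) is an integer.
H = Σ p·log₂(1/p) = 1/4·2 + 1/8·3 + 1/4·2 + 1/4·2 + 1/16·4 + 1/16·4 = 2.375 bits.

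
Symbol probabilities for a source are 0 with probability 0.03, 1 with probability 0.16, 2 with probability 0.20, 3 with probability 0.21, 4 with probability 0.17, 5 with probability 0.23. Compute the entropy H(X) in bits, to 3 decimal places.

2.434 bits

H = −Σ pᵢ log₂ pᵢ.
−0.03·log₂(0.03) = 0.1518
−0.16·log₂(0.16) = 0.4230
−0.20·log₂(0.20) = 0.4644
−0.21·log₂(0.21) = 0.4728
−0.17·log₂(0.17) = 0.4346
−0.23·log₂(0.23) = 0.4877
Sum ≈ 2.4342 → 2.434 bits.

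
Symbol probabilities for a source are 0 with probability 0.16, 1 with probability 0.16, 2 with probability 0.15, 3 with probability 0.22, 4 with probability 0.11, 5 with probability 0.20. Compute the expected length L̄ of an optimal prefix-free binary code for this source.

2.58 bits/symbol

Repeatedly combine the two least-probable nodes; the expected code length is the sum of the merged weights.
merge 11/100 + 3/20 → 13/50
merge 4/25 + 4/25 → 8/25
merge 1/5 + 11/50 → 21/50
merge 13/50 + 8/25 → 29/50
merge 21/50 + 29/50 → 1
L = 13/50 + 8/25 + 21/50 + 29/50 + 1 = 129/50 = 2.58 bits/symbol.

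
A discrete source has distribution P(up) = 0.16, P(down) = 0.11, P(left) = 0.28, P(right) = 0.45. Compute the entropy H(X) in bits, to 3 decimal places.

H = −Σ pᵢ log₂ pᵢ.
−0.16·log₂(0.16) = 0.4230
−0.11·log₂(0.11) = 0.3503
−0.28·log₂(0.28) = 0.5142
−0.45·log₂(0.45) = 0.5184
Sum ≈ 1.8059 → 1.806 bits.

1.806 bits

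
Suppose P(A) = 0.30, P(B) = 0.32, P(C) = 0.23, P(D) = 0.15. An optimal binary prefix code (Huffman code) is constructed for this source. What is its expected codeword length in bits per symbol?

Repeatedly combine the two least-probable nodes; the expected code length is the sum of the merged weights.
merge 3/20 + 23/100 → 19/50
merge 3/10 + 8/25 → 31/50
merge 19/50 + 31/50 → 1
L = 19/50 + 31/50 + 1 = 2 bits/symbol.

2 bits/symbol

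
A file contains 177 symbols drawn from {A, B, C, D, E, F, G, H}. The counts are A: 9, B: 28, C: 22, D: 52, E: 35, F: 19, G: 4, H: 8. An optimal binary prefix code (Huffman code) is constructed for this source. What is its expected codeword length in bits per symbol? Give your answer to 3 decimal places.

2.695 bits/symbol

Probabilities are the counts divided by 177.
Repeatedly combine the two least-probable nodes; the expected code length is the sum of the merged weights.
merge 4/177 + 8/177 → 4/59
merge 3/59 + 4/59 → 7/59
merge 19/177 + 7/59 → 40/177
merge 22/177 + 28/177 → 50/177
merge 35/177 + 40/177 → 25/59
merge 50/177 + 52/177 → 34/59
merge 25/59 + 34/59 → 1
L = 4/59 + 7/59 + 40/177 + 50/177 + 25/59 + 34/59 + 1 = 159/59 ≈ 2.695 bits/symbol.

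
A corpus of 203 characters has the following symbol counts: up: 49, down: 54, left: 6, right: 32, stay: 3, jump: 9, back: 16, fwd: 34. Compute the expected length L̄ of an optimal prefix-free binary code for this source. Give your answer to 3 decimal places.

Probabilities are the counts divided by 203.
Repeatedly combine the two least-probable nodes; the expected code length is the sum of the merged weights.
merge 3/203 + 6/203 → 9/203
merge 9/203 + 9/203 → 18/203
merge 16/203 + 18/203 → 34/203
merge 32/203 + 34/203 → 66/203
merge 34/203 + 7/29 → 83/203
merge 54/203 + 66/203 → 120/203
merge 83/203 + 120/203 → 1
L = 9/203 + 18/203 + 34/203 + 66/203 + 83/203 + 120/203 + 1 = 533/203 ≈ 2.626 bits/symbol.

2.626 bits/symbol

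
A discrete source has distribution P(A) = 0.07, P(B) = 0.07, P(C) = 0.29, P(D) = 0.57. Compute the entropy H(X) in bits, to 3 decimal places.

1.517 bits

H = −Σ pᵢ log₂ pᵢ.
−0.07·log₂(0.07) = 0.2686
−0.07·log₂(0.07) = 0.2686
−0.29·log₂(0.29) = 0.5179
−0.57·log₂(0.57) = 0.4623
Sum ≈ 1.5173 → 1.517 bits.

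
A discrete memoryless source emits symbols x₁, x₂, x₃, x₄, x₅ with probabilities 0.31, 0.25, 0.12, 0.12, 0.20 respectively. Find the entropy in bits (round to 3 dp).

2.222 bits

H = −Σ pᵢ log₂ pᵢ.
−0.31·log₂(0.31) = 0.5238
−0.25·log₂(0.25) = 0.5000
−0.12·log₂(0.12) = 0.3671
−0.12·log₂(0.12) = 0.3671
−0.20·log₂(0.20) = 0.4644
Sum ≈ 2.2223 → 2.222 bits.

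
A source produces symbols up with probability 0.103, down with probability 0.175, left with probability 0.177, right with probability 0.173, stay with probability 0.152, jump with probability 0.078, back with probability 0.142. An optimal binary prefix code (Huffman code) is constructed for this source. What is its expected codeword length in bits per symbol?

2.823 bits/symbol

Repeatedly combine the two least-probable nodes; the expected code length is the sum of the merged weights.
merge 39/500 + 103/1000 → 181/1000
merge 71/500 + 19/125 → 147/500
merge 173/1000 + 7/40 → 87/250
merge 177/1000 + 181/1000 → 179/500
merge 147/500 + 87/250 → 321/500
merge 179/500 + 321/500 → 1
L = 181/1000 + 147/500 + 87/250 + 179/500 + 321/500 + 1 = 2823/1000 = 2.823 bits/symbol.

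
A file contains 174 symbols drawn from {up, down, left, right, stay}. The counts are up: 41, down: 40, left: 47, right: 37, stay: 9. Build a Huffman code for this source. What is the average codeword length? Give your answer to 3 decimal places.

2.264 bits/symbol

Probabilities are the counts divided by 174.
Repeatedly combine the two least-probable nodes; the expected code length is the sum of the merged weights.
merge 3/58 + 37/174 → 23/87
merge 20/87 + 41/174 → 27/58
merge 23/87 + 47/174 → 31/58
merge 27/58 + 31/58 → 1
L = 23/87 + 27/58 + 31/58 + 1 = 197/87 ≈ 2.264 bits/symbol.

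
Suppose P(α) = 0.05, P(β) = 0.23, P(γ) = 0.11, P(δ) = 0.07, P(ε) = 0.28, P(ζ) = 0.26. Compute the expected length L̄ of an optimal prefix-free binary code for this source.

2.35 bits/symbol

Repeatedly combine the two least-probable nodes; the expected code length is the sum of the merged weights.
merge 1/20 + 7/100 → 3/25
merge 11/100 + 3/25 → 23/100
merge 23/100 + 23/100 → 23/50
merge 13/50 + 7/25 → 27/50
merge 23/50 + 27/50 → 1
L = 3/25 + 23/100 + 23/50 + 27/50 + 1 = 47/20 = 2.35 bits/symbol.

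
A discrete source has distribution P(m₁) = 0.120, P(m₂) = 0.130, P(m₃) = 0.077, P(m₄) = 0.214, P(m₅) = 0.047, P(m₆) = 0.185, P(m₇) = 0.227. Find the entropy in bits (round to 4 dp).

2.6538 bits

H = −Σ pᵢ log₂ pᵢ.
−0.120·log₂(0.120) = 0.3671
−0.130·log₂(0.130) = 0.3826
−0.077·log₂(0.077) = 0.2848
−0.214·log₂(0.214) = 0.4760
−0.047·log₂(0.047) = 0.2073
−0.185·log₂(0.185) = 0.4504
−0.227·log₂(0.227) = 0.4856
Sum ≈ 2.6538 → 2.6538 bits.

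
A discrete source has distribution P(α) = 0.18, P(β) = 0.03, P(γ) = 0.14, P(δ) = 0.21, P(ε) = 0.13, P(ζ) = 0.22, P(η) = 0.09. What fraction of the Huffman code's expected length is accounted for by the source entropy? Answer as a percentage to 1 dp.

Entropy H = −Σ p log₂ p ≈ 2.6429 bits.
Huffman merges: 3/100+9/100→3/25; 3/25+13/100→1/4; 7/50+9/50→8/25; 21/100+11/50→43/100; 1/4+8/25→57/100; 43/100+57/100→1. L = 269/100 ≈ 2.6900.
Efficiency = H/L = 2.6429/2.6900 = 98.2%.

98.2%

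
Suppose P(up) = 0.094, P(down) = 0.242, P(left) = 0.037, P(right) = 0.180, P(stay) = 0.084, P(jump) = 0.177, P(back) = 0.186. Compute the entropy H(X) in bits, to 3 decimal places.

2.631 bits

H = −Σ pᵢ log₂ pᵢ.
−0.094·log₂(0.094) = 0.3207
−0.242·log₂(0.242) = 0.4954
−0.037·log₂(0.037) = 0.1760
−0.180·log₂(0.180) = 0.4453
−0.084·log₂(0.084) = 0.3002
−0.177·log₂(0.177) = 0.4422
−0.186·log₂(0.186) = 0.4514
Sum ≈ 2.6310 → 2.631 bits.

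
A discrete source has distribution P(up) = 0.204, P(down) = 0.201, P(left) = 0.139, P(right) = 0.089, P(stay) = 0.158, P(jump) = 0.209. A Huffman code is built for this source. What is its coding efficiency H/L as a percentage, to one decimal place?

97.9%

Entropy H = −Σ p log₂ p ≈ 2.5320 bits.
Huffman merges: 89/1000+139/1000→57/250; 79/500+201/1000→359/1000; 51/250+209/1000→413/1000; 57/250+359/1000→587/1000; 413/1000+587/1000→1. L = 2587/1000 ≈ 2.5870.
Efficiency = H/L = 2.5320/2.5870 = 97.9%.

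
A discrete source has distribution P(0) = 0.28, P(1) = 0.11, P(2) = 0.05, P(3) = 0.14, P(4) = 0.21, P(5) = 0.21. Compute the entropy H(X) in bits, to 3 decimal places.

H = −Σ pᵢ log₂ pᵢ.
−0.28·log₂(0.28) = 0.5142
−0.11·log₂(0.11) = 0.3503
−0.05·log₂(0.05) = 0.2161
−0.14·log₂(0.14) = 0.3971
−0.21·log₂(0.21) = 0.4728
−0.21·log₂(0.21) = 0.4728
Sum ≈ 2.4234 → 2.423 bits.

2.423 bits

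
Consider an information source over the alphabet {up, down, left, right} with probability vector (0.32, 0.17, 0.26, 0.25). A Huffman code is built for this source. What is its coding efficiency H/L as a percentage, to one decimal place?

Entropy H = −Σ p log₂ p ≈ 1.9659 bits.
Huffman merges: 17/100+1/4→21/50; 13/50+8/25→29/50; 21/50+29/50→1. L = 2 ≈ 2.0000.
Efficiency = H/L = 1.9659/2.0000 = 98.3%.

98.3%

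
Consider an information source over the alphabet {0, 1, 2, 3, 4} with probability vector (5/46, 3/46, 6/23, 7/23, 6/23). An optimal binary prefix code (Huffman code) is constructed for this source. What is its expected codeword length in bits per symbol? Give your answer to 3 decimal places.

2.174 bits/symbol

Repeatedly combine the two least-probable nodes; the expected code length is the sum of the merged weights.
merge 3/46 + 5/46 → 4/23
merge 4/23 + 6/23 → 10/23
merge 6/23 + 7/23 → 13/23
merge 10/23 + 13/23 → 1
L = 4/23 + 10/23 + 13/23 + 1 = 50/23 ≈ 2.174 bits/symbol.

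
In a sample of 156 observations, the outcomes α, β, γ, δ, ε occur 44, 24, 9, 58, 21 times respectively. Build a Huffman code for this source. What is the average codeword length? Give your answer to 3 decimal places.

2.167 bits/symbol

Probabilities are the counts divided by 156.
Repeatedly combine the two least-probable nodes; the expected code length is the sum of the merged weights.
merge 3/52 + 7/52 → 5/26
merge 2/13 + 5/26 → 9/26
merge 11/39 + 9/26 → 49/78
merge 29/78 + 49/78 → 1
L = 5/26 + 9/26 + 49/78 + 1 = 13/6 ≈ 2.167 bits/symbol.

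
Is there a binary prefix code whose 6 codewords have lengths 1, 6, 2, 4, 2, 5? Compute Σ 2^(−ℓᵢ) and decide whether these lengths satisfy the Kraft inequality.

1.109375; no

With common denominator 2^6 = 64: Σ 2^(−ℓᵢ) = 32/64 + 1/64 + 16/64 + 4/64 + 16/64 + 2/64 = 71/64 = 1.109375.
Kraft's inequality requires Σ ≤ 1; here Σ = 1.109375 > 1, so no such prefix code exists.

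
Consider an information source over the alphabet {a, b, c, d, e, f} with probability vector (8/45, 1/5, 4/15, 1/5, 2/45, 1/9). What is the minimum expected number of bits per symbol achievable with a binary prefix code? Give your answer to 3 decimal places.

Repeatedly combine the two least-probable nodes; the expected code length is the sum of the merged weights.
merge 2/45 + 1/9 → 7/45
merge 7/45 + 8/45 → 1/3
merge 1/5 + 1/5 → 2/5
merge 4/15 + 1/3 → 3/5
merge 2/5 + 3/5 → 1
L = 7/45 + 1/3 + 2/5 + 3/5 + 1 = 112/45 ≈ 2.489 bits/symbol.

2.489 bits/symbol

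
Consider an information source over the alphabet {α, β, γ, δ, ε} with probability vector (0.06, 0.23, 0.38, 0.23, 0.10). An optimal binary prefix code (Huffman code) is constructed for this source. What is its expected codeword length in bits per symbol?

2.16 bits/symbol

Repeatedly combine the two least-probable nodes; the expected code length is the sum of the merged weights.
merge 3/50 + 1/10 → 4/25
merge 4/25 + 23/100 → 39/100
merge 23/100 + 19/50 → 61/100
merge 39/100 + 61/100 → 1
L = 4/25 + 39/100 + 61/100 + 1 = 54/25 = 2.16 bits/symbol.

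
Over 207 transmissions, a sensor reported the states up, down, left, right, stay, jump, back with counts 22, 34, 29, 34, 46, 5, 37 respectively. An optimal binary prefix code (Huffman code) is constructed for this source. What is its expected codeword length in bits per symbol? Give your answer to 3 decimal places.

Probabilities are the counts divided by 207.
Repeatedly combine the two least-probable nodes; the expected code length is the sum of the merged weights.
merge 5/207 + 22/207 → 3/23
merge 3/23 + 29/207 → 56/207
merge 34/207 + 34/207 → 68/207
merge 37/207 + 2/9 → 83/207
merge 56/207 + 68/207 → 124/207
merge 83/207 + 124/207 → 1
L = 3/23 + 56/207 + 68/207 + 83/207 + 124/207 + 1 = 565/207 ≈ 2.729 bits/symbol.

2.729 bits/symbol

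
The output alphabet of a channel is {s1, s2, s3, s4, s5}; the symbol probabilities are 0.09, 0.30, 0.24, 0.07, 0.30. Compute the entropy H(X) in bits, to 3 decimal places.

2.118 bits

H = −Σ pᵢ log₂ pᵢ.
−0.09·log₂(0.09) = 0.3127
−0.30·log₂(0.30) = 0.5211
−0.24·log₂(0.24) = 0.4941
−0.07·log₂(0.07) = 0.2686
−0.30·log₂(0.30) = 0.5211
Sum ≈ 2.1175 → 2.118 bits.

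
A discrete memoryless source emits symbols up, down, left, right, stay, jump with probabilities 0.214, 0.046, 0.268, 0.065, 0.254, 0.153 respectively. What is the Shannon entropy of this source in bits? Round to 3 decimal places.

2.362 bits

H = −Σ pᵢ log₂ pᵢ.
−0.214·log₂(0.214) = 0.4760
−0.046·log₂(0.046) = 0.2043
−0.268·log₂(0.268) = 0.5091
−0.065·log₂(0.065) = 0.2563
−0.254·log₂(0.254) = 0.5022
−0.153·log₂(0.153) = 0.4144
Sum ≈ 2.3624 → 2.362 bits.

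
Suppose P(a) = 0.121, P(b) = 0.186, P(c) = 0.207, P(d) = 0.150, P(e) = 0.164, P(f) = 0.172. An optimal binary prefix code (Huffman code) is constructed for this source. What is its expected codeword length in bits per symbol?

Repeatedly combine the two least-probable nodes; the expected code length is the sum of the merged weights.
merge 121/1000 + 3/20 → 271/1000
merge 41/250 + 43/250 → 42/125
merge 93/500 + 207/1000 → 393/1000
merge 271/1000 + 42/125 → 607/1000
merge 393/1000 + 607/1000 → 1
L = 271/1000 + 42/125 + 393/1000 + 607/1000 + 1 = 2607/1000 = 2.607 bits/symbol.

2.607 bits/symbol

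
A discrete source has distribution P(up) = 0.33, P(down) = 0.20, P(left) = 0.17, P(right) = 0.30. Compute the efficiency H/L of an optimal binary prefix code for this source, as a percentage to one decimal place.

97.4%

Entropy H = −Σ p log₂ p ≈ 1.9479 bits.
Huffman merges: 17/100+1/5→37/100; 3/10+33/100→63/100; 37/100+63/100→1. L = 2 ≈ 2.0000.
Efficiency = H/L = 1.9479/2.0000 = 97.4%.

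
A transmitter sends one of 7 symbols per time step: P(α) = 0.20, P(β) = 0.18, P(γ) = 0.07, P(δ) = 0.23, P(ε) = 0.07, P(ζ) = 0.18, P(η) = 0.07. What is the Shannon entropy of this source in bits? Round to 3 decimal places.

2.648 bits

H = −Σ pᵢ log₂ pᵢ.
−0.20·log₂(0.20) = 0.4644
−0.18·log₂(0.18) = 0.4453
−0.07·log₂(0.07) = 0.2686
−0.23·log₂(0.23) = 0.4877
−0.07·log₂(0.07) = 0.2686
−0.18·log₂(0.18) = 0.4453
−0.07·log₂(0.07) = 0.2686
Sum ≈ 2.6483 → 2.648 bits.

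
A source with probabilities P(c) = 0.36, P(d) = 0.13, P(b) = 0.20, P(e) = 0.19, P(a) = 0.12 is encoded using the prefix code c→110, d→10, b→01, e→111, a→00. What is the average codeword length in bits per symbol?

2.55 bits/symbol

L̄ = Σ pᵢ·ℓᵢ = 0.36·3 + 0.13·2 + 0.20·2 + 0.19·3 + 0.12·2 = 2.55 bits/symbol.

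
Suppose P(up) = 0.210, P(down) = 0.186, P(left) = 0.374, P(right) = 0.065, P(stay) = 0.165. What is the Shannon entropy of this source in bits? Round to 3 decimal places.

H = −Σ pᵢ log₂ pᵢ.
−0.210·log₂(0.210) = 0.4728
−0.186·log₂(0.186) = 0.4514
−0.374·log₂(0.374) = 0.5307
−0.065·log₂(0.065) = 0.2563
−0.165·log₂(0.165) = 0.4289
Sum ≈ 2.1401 → 2.140 bits.

2.140 bits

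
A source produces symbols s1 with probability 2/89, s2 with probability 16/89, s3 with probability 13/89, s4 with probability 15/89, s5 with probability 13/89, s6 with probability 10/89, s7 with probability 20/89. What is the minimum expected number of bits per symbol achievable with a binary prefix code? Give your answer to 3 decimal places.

2.730 bits/symbol

Repeatedly combine the two least-probable nodes; the expected code length is the sum of the merged weights.
merge 2/89 + 10/89 → 12/89
merge 12/89 + 13/89 → 25/89
merge 13/89 + 15/89 → 28/89
merge 16/89 + 20/89 → 36/89
merge 25/89 + 28/89 → 53/89
merge 36/89 + 53/89 → 1
L = 12/89 + 25/89 + 28/89 + 36/89 + 53/89 + 1 = 243/89 ≈ 2.730 bits/symbol.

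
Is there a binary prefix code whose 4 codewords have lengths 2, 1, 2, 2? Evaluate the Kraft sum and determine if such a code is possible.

With common denominator 2^2 = 4: Σ 2^(−ℓᵢ) = 1/4 + 2/4 + 1/4 + 1/4 = 5/4 = 1.25.
Kraft's inequality requires Σ ≤ 1; here Σ = 1.25 > 1, so no such prefix code exists.

1.25; no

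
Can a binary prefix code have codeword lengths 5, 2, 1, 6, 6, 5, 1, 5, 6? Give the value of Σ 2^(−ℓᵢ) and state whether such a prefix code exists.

With common denominator 2^6 = 64: Σ 2^(−ℓᵢ) = 2/64 + 16/64 + 32/64 + 1/64 + 1/64 + 2/64 + 32/64 + 2/64 + 1/64 = 89/64 = 1.390625.
Kraft's inequality requires Σ ≤ 1; here Σ = 1.390625 > 1, so no such prefix code exists.

1.390625; no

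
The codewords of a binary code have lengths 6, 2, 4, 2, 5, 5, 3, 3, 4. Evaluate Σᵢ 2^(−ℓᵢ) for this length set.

With common denominator 2^6 = 64: Σ 2^(−ℓᵢ) = 1/64 + 16/64 + 4/64 + 16/64 + 2/64 + 2/64 + 8/64 + 8/64 + 4/64 = 61/64 = 0.953125.

0.953125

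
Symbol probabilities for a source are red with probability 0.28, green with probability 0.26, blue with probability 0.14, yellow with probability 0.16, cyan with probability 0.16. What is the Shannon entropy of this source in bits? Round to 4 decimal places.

2.2627 bits

H = −Σ pᵢ log₂ pᵢ.
−0.28·log₂(0.28) = 0.5142
−0.26·log₂(0.26) = 0.5053
−0.14·log₂(0.14) = 0.3971
−0.16·log₂(0.16) = 0.4230
−0.16·log₂(0.16) = 0.4230
Sum ≈ 2.2627 → 2.2627 bits.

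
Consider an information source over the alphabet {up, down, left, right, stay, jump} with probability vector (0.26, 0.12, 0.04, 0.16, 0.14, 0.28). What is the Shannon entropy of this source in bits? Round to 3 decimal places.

2.392 bits

H = −Σ pᵢ log₂ pᵢ.
−0.26·log₂(0.26) = 0.5053
−0.12·log₂(0.12) = 0.3671
−0.04·log₂(0.04) = 0.1858
−0.16·log₂(0.16) = 0.4230
−0.14·log₂(0.14) = 0.3971
−0.28·log₂(0.28) = 0.5142
Sum ≈ 2.3925 → 2.392 bits.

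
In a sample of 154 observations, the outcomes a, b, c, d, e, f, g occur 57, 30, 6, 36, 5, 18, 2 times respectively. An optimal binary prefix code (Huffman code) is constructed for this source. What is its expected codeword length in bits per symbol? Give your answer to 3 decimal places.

Probabilities are the counts divided by 154.
Repeatedly combine the two least-probable nodes; the expected code length is the sum of the merged weights.
merge 1/77 + 5/154 → 1/22
merge 3/77 + 1/22 → 13/154
merge 13/154 + 9/77 → 31/154
merge 15/77 + 31/154 → 61/154
merge 18/77 + 57/154 → 93/154
merge 61/154 + 93/154 → 1
L = 1/22 + 13/154 + 31/154 + 61/154 + 93/154 + 1 = 359/154 ≈ 2.331 bits/symbol.

2.331 bits/symbol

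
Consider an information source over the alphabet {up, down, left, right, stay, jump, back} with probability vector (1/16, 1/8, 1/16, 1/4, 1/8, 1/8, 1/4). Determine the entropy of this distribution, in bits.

Each probability is a power of 1/2, so log₂(1/p) is an integer.
H = Σ p·log₂(1/p) = 1/16·4 + 1/8·3 + 1/16·4 + 1/4·2 + 1/8·3 + 1/8·3 + 1/4·2 = 2.625 bits.

2.625 bits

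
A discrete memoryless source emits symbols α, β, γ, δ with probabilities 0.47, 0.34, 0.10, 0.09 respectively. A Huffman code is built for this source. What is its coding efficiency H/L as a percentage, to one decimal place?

Entropy H = −Σ p log₂ p ≈ 1.6860 bits.
Huffman merges: 9/100+1/10→19/100; 19/100+17/50→53/100; 47/100+53/100→1. L = 43/25 ≈ 1.7200.
Efficiency = H/L = 1.6860/1.7200 = 98.0%.

98.0%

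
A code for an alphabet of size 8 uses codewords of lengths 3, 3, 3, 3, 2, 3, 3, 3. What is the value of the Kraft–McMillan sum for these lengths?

1.125

With common denominator 2^3 = 8: Σ 2^(−ℓᵢ) = 1/8 + 1/8 + 1/8 + 1/8 + 2/8 + 1/8 + 1/8 + 1/8 = 9/8 = 1.125.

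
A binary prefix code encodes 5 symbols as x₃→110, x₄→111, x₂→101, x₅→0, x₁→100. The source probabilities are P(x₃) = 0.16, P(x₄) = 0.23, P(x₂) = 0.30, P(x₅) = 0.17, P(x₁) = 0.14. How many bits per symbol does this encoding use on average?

2.66 bits/symbol

L̄ = Σ pᵢ·ℓᵢ = 0.16·3 + 0.23·3 + 0.30·3 + 0.17·1 + 0.14·3 = 2.66 bits/symbol.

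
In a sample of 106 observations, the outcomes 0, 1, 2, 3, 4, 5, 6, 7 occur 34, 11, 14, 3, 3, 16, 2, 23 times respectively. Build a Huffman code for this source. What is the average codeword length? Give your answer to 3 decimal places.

2.585 bits/symbol

Probabilities are the counts divided by 106.
Repeatedly combine the two least-probable nodes; the expected code length is the sum of the merged weights.
merge 1/53 + 3/106 → 5/106
merge 3/106 + 5/106 → 4/53
merge 4/53 + 11/106 → 19/106
merge 7/53 + 8/53 → 15/53
merge 19/106 + 23/106 → 21/53
merge 15/53 + 17/53 → 32/53
merge 21/53 + 32/53 → 1
L = 5/106 + 4/53 + 19/106 + 15/53 + 21/53 + 32/53 + 1 = 137/53 ≈ 2.585 bits/symbol.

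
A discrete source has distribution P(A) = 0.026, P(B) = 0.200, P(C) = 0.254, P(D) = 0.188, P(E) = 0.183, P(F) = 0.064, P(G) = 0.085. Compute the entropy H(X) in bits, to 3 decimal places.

H = −Σ pᵢ log₂ pᵢ.
−0.026·log₂(0.026) = 0.1369
−0.200·log₂(0.200) = 0.4644
−0.254·log₂(0.254) = 0.5022
−0.188·log₂(0.188) = 0.4533
−0.183·log₂(0.183) = 0.4484
−0.064·log₂(0.064) = 0.2538
−0.085·log₂(0.085) = 0.3023
Sum ≈ 2.5612 → 2.561 bits.

2.561 bits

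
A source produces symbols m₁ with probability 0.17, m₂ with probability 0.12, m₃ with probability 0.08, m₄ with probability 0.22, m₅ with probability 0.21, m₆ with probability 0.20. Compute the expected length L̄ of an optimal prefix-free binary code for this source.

Repeatedly combine the two least-probable nodes; the expected code length is the sum of the merged weights.
merge 2/25 + 3/25 → 1/5
merge 17/100 + 1/5 → 37/100
merge 1/5 + 21/100 → 41/100
merge 11/50 + 37/100 → 59/100
merge 41/100 + 59/100 → 1
L = 1/5 + 37/100 + 41/100 + 59/100 + 1 = 257/100 = 2.57 bits/symbol.

2.57 bits/symbol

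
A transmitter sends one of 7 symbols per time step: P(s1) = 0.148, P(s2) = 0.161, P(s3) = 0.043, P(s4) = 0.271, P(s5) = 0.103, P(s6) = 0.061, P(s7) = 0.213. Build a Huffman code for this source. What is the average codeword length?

Repeatedly combine the two least-probable nodes; the expected code length is the sum of the merged weights.
merge 43/1000 + 61/1000 → 13/125
merge 103/1000 + 13/125 → 207/1000
merge 37/250 + 161/1000 → 309/1000
merge 207/1000 + 213/1000 → 21/50
merge 271/1000 + 309/1000 → 29/50
merge 21/50 + 29/50 → 1
L = 13/125 + 207/1000 + 309/1000 + 21/50 + 29/50 + 1 = 131/50 = 2.62 bits/symbol.

2.62 bits/symbol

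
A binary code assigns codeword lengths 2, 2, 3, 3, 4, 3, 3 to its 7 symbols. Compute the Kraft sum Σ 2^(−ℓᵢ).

With common denominator 2^4 = 16: Σ 2^(−ℓᵢ) = 4/16 + 4/16 + 2/16 + 2/16 + 1/16 + 2/16 + 2/16 = 17/16 = 1.0625.

1.0625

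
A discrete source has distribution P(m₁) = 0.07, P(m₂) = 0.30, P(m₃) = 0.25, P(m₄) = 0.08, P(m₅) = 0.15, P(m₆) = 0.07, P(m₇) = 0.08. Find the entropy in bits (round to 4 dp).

H = −Σ pᵢ log₂ pᵢ.
−0.07·log₂(0.07) = 0.2686
−0.30·log₂(0.30) = 0.5211
−0.25·log₂(0.25) = 0.5000
−0.08·log₂(0.08) = 0.2915
−0.15·log₂(0.15) = 0.4105
−0.07·log₂(0.07) = 0.2686
−0.08·log₂(0.08) = 0.2915
Sum ≈ 2.5518 → 2.5518 bits.

2.5518 bits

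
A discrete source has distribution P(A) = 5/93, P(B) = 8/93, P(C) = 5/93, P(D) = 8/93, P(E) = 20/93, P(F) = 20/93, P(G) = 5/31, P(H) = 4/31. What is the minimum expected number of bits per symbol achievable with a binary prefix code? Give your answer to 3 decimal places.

Repeatedly combine the two least-probable nodes; the expected code length is the sum of the merged weights.
merge 5/93 + 5/93 → 10/93
merge 8/93 + 8/93 → 16/93
merge 10/93 + 4/31 → 22/93
merge 5/31 + 16/93 → 1/3
merge 20/93 + 20/93 → 40/93
merge 22/93 + 1/3 → 53/93
merge 40/93 + 53/93 → 1
L = 10/93 + 16/93 + 22/93 + 1/3 + 40/93 + 53/93 + 1 = 265/93 ≈ 2.849 bits/symbol.

2.849 bits/symbol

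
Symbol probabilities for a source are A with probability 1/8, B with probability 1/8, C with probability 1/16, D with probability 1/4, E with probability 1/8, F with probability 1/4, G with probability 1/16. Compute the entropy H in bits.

Each probability is a power of 1/2, so log₂(1/p) is an integer.
H = Σ p·log₂(1/p) = 1/8·3 + 1/8·3 + 1/16·4 + 1/4·2 + 1/8·3 + 1/4·2 + 1/16·4 = 2.625 bits.

2.625 bits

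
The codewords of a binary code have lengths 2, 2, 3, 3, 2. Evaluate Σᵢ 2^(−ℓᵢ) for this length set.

With common denominator 2^3 = 8: Σ 2^(−ℓᵢ) = 2/8 + 2/8 + 1/8 + 1/8 + 2/8 = 8/8 = 1.

1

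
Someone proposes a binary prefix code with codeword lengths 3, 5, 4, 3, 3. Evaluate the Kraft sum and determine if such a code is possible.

With common denominator 2^5 = 32: Σ 2^(−ℓᵢ) = 4/32 + 1/32 + 2/32 + 4/32 + 4/32 = 15/32 = 0.46875.
Kraft's inequality requires Σ ≤ 1; here Σ = 0.46875 ≤ 1, so such a prefix code exists.

0.46875; yes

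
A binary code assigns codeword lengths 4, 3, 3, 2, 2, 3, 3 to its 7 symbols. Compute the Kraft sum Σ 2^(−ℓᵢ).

With common denominator 2^4 = 16: Σ 2^(−ℓᵢ) = 1/16 + 2/16 + 2/16 + 4/16 + 4/16 + 2/16 + 2/16 = 17/16 = 1.0625.

1.0625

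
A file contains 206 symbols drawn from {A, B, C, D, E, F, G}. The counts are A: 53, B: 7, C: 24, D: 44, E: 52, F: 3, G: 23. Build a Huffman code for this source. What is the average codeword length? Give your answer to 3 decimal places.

Probabilities are the counts divided by 206.
Repeatedly combine the two least-probable nodes; the expected code length is the sum of the merged weights.
merge 3/206 + 7/206 → 5/103
merge 5/103 + 23/206 → 33/206
merge 12/103 + 33/206 → 57/206
merge 22/103 + 26/103 → 48/103
merge 53/206 + 57/206 → 55/103
merge 48/103 + 55/103 → 1
L = 5/103 + 33/206 + 57/206 + 48/103 + 55/103 + 1 = 256/103 ≈ 2.485 bits/symbol.

2.485 bits/symbol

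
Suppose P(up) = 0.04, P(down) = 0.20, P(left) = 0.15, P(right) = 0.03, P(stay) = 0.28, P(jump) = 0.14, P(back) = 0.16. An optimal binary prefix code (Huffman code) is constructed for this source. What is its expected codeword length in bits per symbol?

2.59 bits/symbol

Repeatedly combine the two least-probable nodes; the expected code length is the sum of the merged weights.
merge 3/100 + 1/25 → 7/100
merge 7/100 + 7/50 → 21/100
merge 3/20 + 4/25 → 31/100
merge 1/5 + 21/100 → 41/100
merge 7/25 + 31/100 → 59/100
merge 41/100 + 59/100 → 1
L = 7/100 + 21/100 + 31/100 + 41/100 + 59/100 + 1 = 259/100 = 2.59 bits/symbol.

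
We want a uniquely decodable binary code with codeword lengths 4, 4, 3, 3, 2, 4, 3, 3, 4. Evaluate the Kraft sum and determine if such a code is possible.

1; yes

With common denominator 2^4 = 16: Σ 2^(−ℓᵢ) = 1/16 + 1/16 + 2/16 + 2/16 + 4/16 + 1/16 + 2/16 + 2/16 + 1/16 = 16/16 = 1.
Kraft's inequality requires Σ ≤ 1; here Σ = 1 ≤ 1, so such a prefix code exists.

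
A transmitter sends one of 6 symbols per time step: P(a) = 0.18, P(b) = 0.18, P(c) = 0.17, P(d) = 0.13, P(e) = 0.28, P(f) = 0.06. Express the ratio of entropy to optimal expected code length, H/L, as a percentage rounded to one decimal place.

Entropy H = −Σ p log₂ p ≈ 2.4656 bits.
Huffman merges: 3/50+13/100→19/100; 17/100+9/50→7/20; 9/50+19/100→37/100; 7/25+7/20→63/100; 37/100+63/100→1. L = 127/50 ≈ 2.5400.
Efficiency = H/L = 2.4656/2.5400 = 97.1%.

97.1%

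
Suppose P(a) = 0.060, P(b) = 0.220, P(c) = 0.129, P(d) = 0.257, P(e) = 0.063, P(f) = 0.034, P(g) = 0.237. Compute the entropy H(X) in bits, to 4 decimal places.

H = −Σ pᵢ log₂ pᵢ.
−0.060·log₂(0.060) = 0.2435
−0.220·log₂(0.220) = 0.4806
−0.129·log₂(0.129) = 0.3811
−0.257·log₂(0.257) = 0.5038
−0.063·log₂(0.063) = 0.2513
−0.034·log₂(0.034) = 0.1659
−0.237·log₂(0.237) = 0.4923
Sum ≈ 2.5184 → 2.5184 bits.

2.5184 bits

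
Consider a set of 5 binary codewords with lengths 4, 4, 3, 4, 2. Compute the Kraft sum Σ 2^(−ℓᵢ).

With common denominator 2^4 = 16: Σ 2^(−ℓᵢ) = 1/16 + 1/16 + 2/16 + 1/16 + 4/16 = 9/16 = 0.5625.

0.5625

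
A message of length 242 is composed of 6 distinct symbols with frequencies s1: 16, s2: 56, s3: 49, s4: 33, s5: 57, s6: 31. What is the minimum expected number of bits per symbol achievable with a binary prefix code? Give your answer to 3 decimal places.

2.525 bits/symbol

Probabilities are the counts divided by 242.
Repeatedly combine the two least-probable nodes; the expected code length is the sum of the merged weights.
merge 8/121 + 31/242 → 47/242
merge 3/22 + 47/242 → 40/121
merge 49/242 + 28/121 → 105/242
merge 57/242 + 40/121 → 137/242
merge 105/242 + 137/242 → 1
L = 47/242 + 40/121 + 105/242 + 137/242 + 1 = 611/242 ≈ 2.525 bits/symbol.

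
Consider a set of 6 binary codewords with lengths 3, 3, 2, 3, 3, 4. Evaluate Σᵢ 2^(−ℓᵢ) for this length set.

With common denominator 2^4 = 16: Σ 2^(−ℓᵢ) = 2/16 + 2/16 + 4/16 + 2/16 + 2/16 + 1/16 = 13/16 = 0.8125.

0.8125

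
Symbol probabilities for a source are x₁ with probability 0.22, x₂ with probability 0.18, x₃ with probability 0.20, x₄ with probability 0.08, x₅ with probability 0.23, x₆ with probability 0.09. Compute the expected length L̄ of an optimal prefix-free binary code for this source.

Repeatedly combine the two least-probable nodes; the expected code length is the sum of the merged weights.
merge 2/25 + 9/100 → 17/100
merge 17/100 + 9/50 → 7/20
merge 1/5 + 11/50 → 21/50
merge 23/100 + 7/20 → 29/50
merge 21/50 + 29/50 → 1
L = 17/100 + 7/20 + 21/50 + 29/50 + 1 = 63/25 = 2.52 bits/symbol.

2.52 bits/symbol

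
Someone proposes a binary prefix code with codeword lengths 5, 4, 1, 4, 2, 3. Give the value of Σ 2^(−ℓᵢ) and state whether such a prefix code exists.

With common denominator 2^5 = 32: Σ 2^(−ℓᵢ) = 1/32 + 2/32 + 16/32 + 2/32 + 8/32 + 4/32 = 33/32 = 1.03125.
Kraft's inequality requires Σ ≤ 1; here Σ = 1.03125 > 1, so no such prefix code exists.

1.03125; no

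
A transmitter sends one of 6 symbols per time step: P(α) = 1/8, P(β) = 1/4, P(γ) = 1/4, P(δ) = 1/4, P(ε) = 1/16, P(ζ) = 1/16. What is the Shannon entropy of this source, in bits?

2.375 bits

Each probability is a power of 1/2, so log₂(1/p) is an integer.
H = Σ p·log₂(1/p) = 1/8·3 + 1/4·2 + 1/4·2 + 1/4·2 + 1/16·4 + 1/16·4 = 2.375 bits.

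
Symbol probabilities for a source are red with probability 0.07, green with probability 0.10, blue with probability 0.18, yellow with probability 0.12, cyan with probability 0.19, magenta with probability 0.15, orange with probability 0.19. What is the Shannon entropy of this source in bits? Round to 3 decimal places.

2.734 bits

H = −Σ pᵢ log₂ pᵢ.
−0.07·log₂(0.07) = 0.2686
−0.10·log₂(0.10) = 0.3322
−0.18·log₂(0.18) = 0.4453
−0.12·log₂(0.12) = 0.3671
−0.19·log₂(0.19) = 0.4552
−0.15·log₂(0.15) = 0.4105
−0.19·log₂(0.19) = 0.4552
Sum ≈ 2.7341 → 2.734 bits.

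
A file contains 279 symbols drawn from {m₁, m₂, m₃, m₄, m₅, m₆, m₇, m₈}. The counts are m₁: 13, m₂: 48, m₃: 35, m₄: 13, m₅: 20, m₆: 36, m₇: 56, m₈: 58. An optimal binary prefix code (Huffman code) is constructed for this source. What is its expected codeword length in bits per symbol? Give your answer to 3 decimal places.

Probabilities are the counts divided by 279.
Repeatedly combine the two least-probable nodes; the expected code length is the sum of the merged weights.
merge 13/279 + 13/279 → 26/279
merge 20/279 + 26/279 → 46/279
merge 35/279 + 4/31 → 71/279
merge 46/279 + 16/93 → 94/279
merge 56/279 + 58/279 → 38/93
merge 71/279 + 94/279 → 55/93
merge 38/93 + 55/93 → 1
L = 26/279 + 46/279 + 71/279 + 94/279 + 38/93 + 55/93 + 1 = 265/93 ≈ 2.849 bits/symbol.

2.849 bits/symbol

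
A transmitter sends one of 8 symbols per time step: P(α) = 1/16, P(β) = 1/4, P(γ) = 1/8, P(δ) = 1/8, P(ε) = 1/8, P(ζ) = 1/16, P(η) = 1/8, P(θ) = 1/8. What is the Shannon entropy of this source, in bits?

Each probability is a power of 1/2, so log₂(1/p) is an integer.
H = Σ p·log₂(1/p) = 1/16·4 + 1/4·2 + 1/8·3 + 1/8·3 + 1/8·3 + 1/16·4 + 1/8·3 + 1/8·3 = 2.875 bits.

2.875 bits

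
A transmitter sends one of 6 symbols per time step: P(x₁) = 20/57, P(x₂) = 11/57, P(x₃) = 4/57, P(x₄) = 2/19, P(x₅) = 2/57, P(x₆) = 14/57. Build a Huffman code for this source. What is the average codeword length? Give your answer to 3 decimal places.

2.316 bits/symbol

Repeatedly combine the two least-probable nodes; the expected code length is the sum of the merged weights.
merge 2/57 + 4/57 → 2/19
merge 2/19 + 2/19 → 4/19
merge 11/57 + 4/19 → 23/57
merge 14/57 + 20/57 → 34/57
merge 23/57 + 34/57 → 1
L = 2/19 + 4/19 + 23/57 + 34/57 + 1 = 44/19 ≈ 2.316 bits/symbol.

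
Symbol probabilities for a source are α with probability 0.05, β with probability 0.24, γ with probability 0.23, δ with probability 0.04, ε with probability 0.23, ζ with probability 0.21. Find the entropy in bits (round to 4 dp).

H = −Σ pᵢ log₂ pᵢ.
−0.05·log₂(0.05) = 0.2161
−0.24·log₂(0.24) = 0.4941
−0.23·log₂(0.23) = 0.4877
−0.04·log₂(0.04) = 0.1858
−0.23·log₂(0.23) = 0.4877
−0.21·log₂(0.21) = 0.4728
Sum ≈ 2.3441 → 2.3441 bits.

2.3441 bits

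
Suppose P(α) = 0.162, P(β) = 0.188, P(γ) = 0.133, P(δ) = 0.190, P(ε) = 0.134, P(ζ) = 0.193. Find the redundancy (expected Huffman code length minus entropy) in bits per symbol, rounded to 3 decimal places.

Entropy H = −Σ p log₂ p ≈ 2.5676 bits.
Huffman merges: 133/1000+67/500→267/1000; 81/500+47/250→7/20; 19/100+193/1000→383/1000; 267/1000+7/20→617/1000; 383/1000+617/1000→1. L = 2617/1000 ≈ 2.6170.
L − H = 2.6170 − 2.5676 = 0.049 bits.

0.049 bits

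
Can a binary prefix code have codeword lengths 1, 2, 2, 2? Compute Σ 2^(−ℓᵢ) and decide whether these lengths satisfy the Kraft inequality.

With common denominator 2^2 = 4: Σ 2^(−ℓᵢ) = 2/4 + 1/4 + 1/4 + 1/4 = 5/4 = 1.25.
Kraft's inequality requires Σ ≤ 1; here Σ = 1.25 > 1, so no such prefix code exists.

1.25; no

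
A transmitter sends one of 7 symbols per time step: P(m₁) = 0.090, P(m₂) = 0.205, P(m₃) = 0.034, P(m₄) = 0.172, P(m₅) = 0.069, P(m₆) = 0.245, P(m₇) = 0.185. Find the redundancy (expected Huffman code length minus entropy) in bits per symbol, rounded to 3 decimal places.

Entropy H = −Σ p log₂ p ≈ 2.5977 bits.
Huffman merges: 17/500+69/1000→103/1000; 9/100+103/1000→193/1000; 43/250+37/200→357/1000; 193/1000+41/200→199/500; 49/200+357/1000→301/500; 199/500+301/500→1. L = 2653/1000 ≈ 2.6530.
L − H = 2.6530 − 2.5977 = 0.055 bits.

0.055 bits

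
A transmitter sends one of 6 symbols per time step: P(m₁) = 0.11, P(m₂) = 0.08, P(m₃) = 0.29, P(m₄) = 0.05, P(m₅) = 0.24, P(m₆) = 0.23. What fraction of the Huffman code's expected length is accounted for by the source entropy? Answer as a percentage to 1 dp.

99.5%

Entropy H = −Σ p log₂ p ≈ 2.3576 bits.
Huffman merges: 1/20+2/25→13/100; 11/100+13/100→6/25; 23/100+6/25→47/100; 6/25+29/100→53/100; 47/100+53/100→1. L = 237/100 ≈ 2.3700.
Efficiency = H/L = 2.3576/2.3700 = 99.5%.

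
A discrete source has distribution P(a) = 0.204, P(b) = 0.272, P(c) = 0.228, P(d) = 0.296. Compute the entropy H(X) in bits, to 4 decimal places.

H = −Σ pᵢ log₂ pᵢ.
−0.204·log₂(0.204) = 0.4678
−0.272·log₂(0.272) = 0.5109
−0.228·log₂(0.228) = 0.4863
−0.296·log₂(0.296) = 0.5199
Sum ≈ 1.9849 → 1.9849 bits.

1.9849 bits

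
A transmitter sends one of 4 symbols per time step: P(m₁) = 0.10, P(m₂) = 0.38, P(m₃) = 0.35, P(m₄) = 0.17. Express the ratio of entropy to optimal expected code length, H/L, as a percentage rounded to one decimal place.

96.7%

Entropy H = −Σ p log₂ p ≈ 1.8273 bits.
Huffman merges: 1/10+17/100→27/100; 27/100+7/20→31/50; 19/50+31/50→1. L = 189/100 ≈ 1.8900.
Efficiency = H/L = 1.8273/1.8900 = 96.7%.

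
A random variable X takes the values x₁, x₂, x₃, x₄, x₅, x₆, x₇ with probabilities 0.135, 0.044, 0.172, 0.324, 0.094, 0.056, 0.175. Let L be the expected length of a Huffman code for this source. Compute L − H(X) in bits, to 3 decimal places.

Entropy H = −Σ p log₂ p ≈ 2.5455 bits.
Huffman merges: 11/250+7/125→1/10; 47/500+1/10→97/500; 27/200+43/250→307/1000; 7/40+97/500→369/1000; 307/1000+81/250→631/1000; 369/1000+631/1000→1. L = 2601/1000 ≈ 2.6010.
L − H = 2.6010 − 2.5455 = 0.056 bits.

0.056 bits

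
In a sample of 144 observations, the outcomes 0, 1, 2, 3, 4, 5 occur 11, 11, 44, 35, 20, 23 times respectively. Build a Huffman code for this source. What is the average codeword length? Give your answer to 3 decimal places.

2.444 bits/symbol

Probabilities are the counts divided by 144.
Repeatedly combine the two least-probable nodes; the expected code length is the sum of the merged weights.
merge 11/144 + 11/144 → 11/72
merge 5/36 + 11/72 → 7/24
merge 23/144 + 35/144 → 29/72
merge 7/24 + 11/36 → 43/72
merge 29/72 + 43/72 → 1
L = 11/72 + 7/24 + 29/72 + 43/72 + 1 = 22/9 ≈ 2.444 bits/symbol.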